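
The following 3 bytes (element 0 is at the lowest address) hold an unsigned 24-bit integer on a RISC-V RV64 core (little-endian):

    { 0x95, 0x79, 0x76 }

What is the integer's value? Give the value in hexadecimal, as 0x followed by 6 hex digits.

Little-endian: lowest address holds the least-significant byte.
Reassemble most-significant byte first: 76 79 95 → 0x767995.

0x767995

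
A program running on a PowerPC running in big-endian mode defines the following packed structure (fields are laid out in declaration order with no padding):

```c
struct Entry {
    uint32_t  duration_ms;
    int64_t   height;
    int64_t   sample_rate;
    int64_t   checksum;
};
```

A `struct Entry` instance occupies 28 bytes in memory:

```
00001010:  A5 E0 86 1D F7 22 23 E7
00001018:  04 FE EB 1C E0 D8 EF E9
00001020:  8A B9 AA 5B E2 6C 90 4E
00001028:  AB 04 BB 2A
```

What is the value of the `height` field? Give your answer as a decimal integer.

-638908722004956388

`height` follows `duration_ms` (4 bytes), so it starts at byte offset 4 and occupies 8 bytes.
Bytes at offsets 4..11: F7 22 23 E7 04 FE EB 1C.
Big-endian stores the most-significant byte at the lowest address.
The bytes are already most-significant first: 0xF72223E704FEEB1C.
Top bit is set, so as a signed 64-bit value this is 0xF72223E704FEEB1C − 2^64 = -638908722004956388.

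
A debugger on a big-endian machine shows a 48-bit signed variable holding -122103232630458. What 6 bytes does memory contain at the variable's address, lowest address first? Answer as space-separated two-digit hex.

Two's complement of -122103232630458 in 48 bits: 122103232630458 = 0x6F0D5FCE8EBA; invert → 0x90F2A0317145; add 1 → 0x90F2A0317146.
Split into bytes (most-significant first): 90 F2 A0 31 71 46.
Big-endian: lowest address holds the most-significant byte.
So the memory order matches the most-significant-first order: 90 F2 A0 31 71 46.

90 F2 A0 31 71 46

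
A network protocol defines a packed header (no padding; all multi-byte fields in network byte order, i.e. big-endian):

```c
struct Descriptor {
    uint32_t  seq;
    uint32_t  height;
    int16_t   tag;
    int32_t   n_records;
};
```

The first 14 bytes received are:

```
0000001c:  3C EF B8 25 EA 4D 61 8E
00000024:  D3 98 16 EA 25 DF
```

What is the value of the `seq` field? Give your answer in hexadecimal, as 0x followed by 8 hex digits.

0x3CEFB825

`seq` is the first field, at byte offset 0, occupying 4 bytes.
Bytes at offsets 0..3: 3C EF B8 25.
Big-endian: lowest address holds the most-significant byte.
The bytes are already most-significant first: 0x3CEFB825.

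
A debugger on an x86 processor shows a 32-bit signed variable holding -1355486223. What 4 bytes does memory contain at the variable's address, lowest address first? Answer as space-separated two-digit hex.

F1 EB 34 AF

Two's complement of -1355486223 in 32 bits: 1355486223 = 0x50CB140F; invert → 0xAF34EBF0; add 1 → 0xAF34EBF1.
Split into bytes (most-significant first): AF 34 EB F1.
Little-endian stores the least-significant byte at the lowest address.
So at ascending addresses the bytes are F1 EB 34 AF.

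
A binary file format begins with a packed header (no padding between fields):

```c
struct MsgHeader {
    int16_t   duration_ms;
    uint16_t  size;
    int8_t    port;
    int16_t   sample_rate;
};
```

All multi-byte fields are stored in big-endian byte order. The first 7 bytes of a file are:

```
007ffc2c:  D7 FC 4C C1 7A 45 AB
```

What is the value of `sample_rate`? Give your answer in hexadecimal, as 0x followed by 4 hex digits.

0x45AB

`sample_rate` follows `duration_ms` (2 B), `size` (2 B), `port` (1 B), so it starts at offset 2 + 2 + 1 = 5 and occupies 2 bytes.
Bytes at offsets 5..6: 45 AB.
In big-endian order the high byte comes first in memory.
The bytes are already most-significant first: 0x45AB.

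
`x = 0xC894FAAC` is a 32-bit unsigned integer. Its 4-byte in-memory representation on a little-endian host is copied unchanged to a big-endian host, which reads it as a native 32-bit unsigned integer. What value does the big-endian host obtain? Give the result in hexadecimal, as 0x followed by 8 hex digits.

Stored little-endian, the bytes at ascending addresses are AC FA 94 C8.
Read back as big-endian, the last byte is least significant, giving 0xACFA94C8.

0xACFA94C8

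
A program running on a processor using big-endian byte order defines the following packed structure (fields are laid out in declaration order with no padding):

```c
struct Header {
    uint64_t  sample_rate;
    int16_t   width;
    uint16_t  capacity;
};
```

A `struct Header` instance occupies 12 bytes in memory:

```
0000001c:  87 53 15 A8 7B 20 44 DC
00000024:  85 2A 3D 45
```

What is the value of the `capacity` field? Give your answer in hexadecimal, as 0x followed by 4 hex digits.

0x3D45

`capacity` follows `sample_rate` (8 B), `width` (2 B), so it starts at offset 8 + 2 = 10 and occupies 2 bytes.
Bytes at offsets 10..11: 3D 45.
Big-endian: lowest address holds the most-significant byte.
The bytes are already most-significant first: 0x3D45.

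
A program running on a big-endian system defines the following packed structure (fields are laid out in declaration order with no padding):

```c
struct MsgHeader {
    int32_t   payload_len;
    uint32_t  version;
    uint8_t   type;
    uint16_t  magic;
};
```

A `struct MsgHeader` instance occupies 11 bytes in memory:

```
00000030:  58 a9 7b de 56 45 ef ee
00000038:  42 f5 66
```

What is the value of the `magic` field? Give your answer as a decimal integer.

`magic` follows `payload_len` (4 B), `version` (4 B), `type` (1 B), so it starts at offset 4 + 4 + 1 = 9 and occupies 2 bytes.
Bytes at offsets 9..10: F5 66.
In big-endian order the high byte comes first in memory.
The bytes are already most-significant first: 0xF566.
0xF566 = 62822.

62822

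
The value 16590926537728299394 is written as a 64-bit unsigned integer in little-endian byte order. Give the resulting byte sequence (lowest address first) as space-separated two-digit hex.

16590926537728299394 in hexadecimal, padded to 64 bits, is 0xE63ECFC897E59182.
Split into bytes (most-significant first): E6 3E CF C8 97 E5 91 82.
Little-endian stores the least-significant byte at the lowest address.
So at ascending addresses the bytes are 82 91 E5 97 C8 CF 3E E6.

82 91 E5 97 C8 CF 3E E6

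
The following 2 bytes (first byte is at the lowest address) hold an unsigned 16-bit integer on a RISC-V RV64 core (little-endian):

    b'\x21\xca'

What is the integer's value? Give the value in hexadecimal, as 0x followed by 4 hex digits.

0xCA21

Little-endian: lowest address holds the least-significant byte.
Reassemble most-significant byte first: CA 21 → 0xCA21.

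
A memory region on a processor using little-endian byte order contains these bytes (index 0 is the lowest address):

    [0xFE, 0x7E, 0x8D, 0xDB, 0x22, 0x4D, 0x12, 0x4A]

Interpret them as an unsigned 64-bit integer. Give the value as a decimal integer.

5337413320495169278

In little-endian order the low byte comes first in memory.
Reassemble most-significant byte first: 4A 12 4D 22 DB 8D 7E FE → 0x4A124D22DB8D7EFE.
0x4A124D22DB8D7EFE = 5337413320495169278.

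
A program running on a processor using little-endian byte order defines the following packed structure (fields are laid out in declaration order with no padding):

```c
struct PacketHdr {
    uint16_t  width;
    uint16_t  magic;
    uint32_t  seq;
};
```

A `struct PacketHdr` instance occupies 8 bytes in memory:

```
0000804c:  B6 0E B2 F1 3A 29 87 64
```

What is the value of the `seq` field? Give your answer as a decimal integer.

1686579514

`seq` follows `width` (2 B), `magic` (2 B), so it starts at offset 2 + 2 = 4 and occupies 4 bytes.
Bytes at offsets 4..7: 3A 29 87 64.
Little-endian stores the least-significant byte at the lowest address.
Reassemble most-significant byte first: 64 87 29 3A → 0x6487293A.
0x6487293A = 1686579514.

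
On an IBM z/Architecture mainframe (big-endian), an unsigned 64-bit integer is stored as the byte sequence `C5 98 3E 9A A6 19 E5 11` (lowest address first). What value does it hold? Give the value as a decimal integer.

14238199055864423697

Big-endian: lowest address holds the most-significant byte.
The bytes are already most-significant first: 0xC5983E9AA619E511.
0xC5983E9AA619E511 = 14238199055864423697.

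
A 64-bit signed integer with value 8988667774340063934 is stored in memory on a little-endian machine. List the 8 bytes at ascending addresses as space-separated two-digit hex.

BE 62 8A 7D B7 29 BE 7C

8988667774340063934 in hexadecimal, padded to 64 bits, is 0x7CBE29B77D8A62BE.
Split into bytes (most-significant first): 7C BE 29 B7 7D 8A 62 BE.
Little-endian: lowest address holds the least-significant byte.
So at ascending addresses the bytes are BE 62 8A 7D B7 29 BE 7C.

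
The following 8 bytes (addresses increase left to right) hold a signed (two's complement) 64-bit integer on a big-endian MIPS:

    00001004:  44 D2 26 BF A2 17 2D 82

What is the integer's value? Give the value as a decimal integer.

4959068744188374402

Big-endian: lowest address holds the most-significant byte.
The bytes are already most-significant first: 0x44D226BFA2172D82.
0x44D226BFA2172D82 = 4959068744188374402.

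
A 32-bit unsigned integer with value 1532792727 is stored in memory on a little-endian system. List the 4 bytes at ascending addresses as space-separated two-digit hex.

97 8F 5C 5B

1532792727 in hexadecimal, padded to 32 bits, is 0x5B5C8F97.
Split into bytes (most-significant first): 5B 5C 8F 97.
In little-endian order the low byte comes first in memory.
So at ascending addresses the bytes are 97 8F 5C 5B.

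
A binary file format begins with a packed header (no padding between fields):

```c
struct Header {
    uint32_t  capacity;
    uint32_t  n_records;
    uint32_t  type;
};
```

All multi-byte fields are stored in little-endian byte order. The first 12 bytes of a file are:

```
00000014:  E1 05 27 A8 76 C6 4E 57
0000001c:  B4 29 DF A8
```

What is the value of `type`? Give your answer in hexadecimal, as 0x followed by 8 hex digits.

0xA8DF29B4

`type` follows `capacity` (4 B), `n_records` (4 B), so it starts at offset 4 + 4 = 8 and occupies 4 bytes.
Bytes at offsets 8..11: B4 29 DF A8.
In little-endian order the low byte comes first in memory.
Reassemble most-significant byte first: A8 DF 29 B4 → 0xA8DF29B4.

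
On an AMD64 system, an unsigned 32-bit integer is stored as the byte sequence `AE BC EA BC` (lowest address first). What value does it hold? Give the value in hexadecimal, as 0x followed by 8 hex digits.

Little-endian stores the least-significant byte at the lowest address.
Reassemble most-significant byte first: BC EA BC AE → 0xBCEABCAE.

0xBCEABCAE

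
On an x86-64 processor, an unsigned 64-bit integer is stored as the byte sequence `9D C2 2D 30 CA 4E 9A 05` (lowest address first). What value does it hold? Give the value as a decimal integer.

403721746901746333

Little-endian stores the least-significant byte at the lowest address.
Reassemble most-significant byte first: 05 9A 4E CA 30 2D C2 9D → 0x059A4ECA302DC29D.
0x059A4ECA302DC29D = 403721746901746333.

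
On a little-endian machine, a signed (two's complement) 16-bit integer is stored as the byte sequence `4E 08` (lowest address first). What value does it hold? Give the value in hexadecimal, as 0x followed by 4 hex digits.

Little-endian stores the least-significant byte at the lowest address.
Reassemble most-significant byte first: 08 4E → 0x084E.

0x084E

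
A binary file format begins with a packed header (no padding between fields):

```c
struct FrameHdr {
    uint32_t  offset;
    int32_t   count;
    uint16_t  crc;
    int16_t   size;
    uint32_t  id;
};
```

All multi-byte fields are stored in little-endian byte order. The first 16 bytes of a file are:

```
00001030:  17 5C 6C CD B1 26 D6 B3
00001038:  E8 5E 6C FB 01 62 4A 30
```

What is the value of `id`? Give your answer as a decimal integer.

810181121

`id` follows `offset` (4 B), `count` (4 B), `crc` (2 B), `size` (2 B), so it starts at offset 4 + 4 + 2 + 2 = 12 and occupies 4 bytes.
Bytes at offsets 12..15: 01 62 4A 30.
Little-endian stores the least-significant byte at the lowest address.
Reassemble most-significant byte first: 30 4A 62 01 → 0x304A6201.
0x304A6201 = 810181121.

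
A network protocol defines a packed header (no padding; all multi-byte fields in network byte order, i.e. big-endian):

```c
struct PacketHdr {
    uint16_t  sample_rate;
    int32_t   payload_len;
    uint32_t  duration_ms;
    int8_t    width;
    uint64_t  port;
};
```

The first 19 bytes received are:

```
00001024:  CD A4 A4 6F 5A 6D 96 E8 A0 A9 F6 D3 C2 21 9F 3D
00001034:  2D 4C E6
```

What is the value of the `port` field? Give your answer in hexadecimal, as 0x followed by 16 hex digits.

`port` follows `sample_rate` (2 B), `payload_len` (4 B), `duration_ms` (4 B), `width` (1 B), so it starts at offset 2 + 4 + 4 + 1 = 11 and occupies 8 bytes.
Bytes at offsets 11..18: D3 C2 21 9F 3D 2D 4C E6.
Big-endian: lowest address holds the most-significant byte.
The bytes are already most-significant first: 0xD3C2219F3D2D4CE6.

0xD3C2219F3D2D4CE6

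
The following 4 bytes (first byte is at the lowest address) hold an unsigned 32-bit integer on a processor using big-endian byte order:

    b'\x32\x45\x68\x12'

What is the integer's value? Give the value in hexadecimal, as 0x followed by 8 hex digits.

Big-endian: lowest address holds the most-significant byte.
The bytes are already most-significant first: 0x32456812.

0x32456812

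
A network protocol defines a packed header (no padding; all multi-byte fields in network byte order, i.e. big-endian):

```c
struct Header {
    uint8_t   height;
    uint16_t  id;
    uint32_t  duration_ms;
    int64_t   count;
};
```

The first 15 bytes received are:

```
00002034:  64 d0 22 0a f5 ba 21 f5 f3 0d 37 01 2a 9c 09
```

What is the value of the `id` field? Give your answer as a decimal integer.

53282

`id` follows `height` (1 byte), so it starts at byte offset 1 and occupies 2 bytes.
Bytes at offsets 1..2: D0 22.
Big-endian: lowest address holds the most-significant byte.
The bytes are already most-significant first: 0xD022.
0xD022 = 53282.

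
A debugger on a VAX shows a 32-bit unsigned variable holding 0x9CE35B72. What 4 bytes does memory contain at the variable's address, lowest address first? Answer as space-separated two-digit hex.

Split into bytes (most-significant first): 9C E3 5B 72.
Little-endian stores the least-significant byte at the lowest address.
So at ascending addresses the bytes are 72 5B E3 9C.

72 5B E3 9C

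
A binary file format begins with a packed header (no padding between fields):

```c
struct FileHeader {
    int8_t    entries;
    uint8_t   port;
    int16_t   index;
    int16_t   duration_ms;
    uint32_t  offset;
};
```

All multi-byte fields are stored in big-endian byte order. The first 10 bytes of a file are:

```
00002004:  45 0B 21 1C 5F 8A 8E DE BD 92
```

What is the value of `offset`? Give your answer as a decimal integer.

2396962194

`offset` follows `entries` (1 B), `port` (1 B), `index` (2 B), `duration_ms` (2 B), so it starts at offset 1 + 1 + 2 + 2 = 6 and occupies 4 bytes.
Bytes at offsets 6..9: 8E DE BD 92.
Big-endian stores the most-significant byte at the lowest address.
The bytes are already most-significant first: 0x8EDEBD92.
0x8EDEBD92 = 2396962194.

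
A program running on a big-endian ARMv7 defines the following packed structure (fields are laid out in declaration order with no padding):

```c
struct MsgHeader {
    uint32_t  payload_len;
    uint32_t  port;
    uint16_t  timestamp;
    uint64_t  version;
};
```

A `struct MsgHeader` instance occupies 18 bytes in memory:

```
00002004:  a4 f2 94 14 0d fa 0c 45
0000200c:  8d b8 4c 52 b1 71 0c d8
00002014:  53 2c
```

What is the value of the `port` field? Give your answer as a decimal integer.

234490949

`port` follows `payload_len` (4 bytes), so it starts at byte offset 4 and occupies 4 bytes.
Bytes at offsets 4..7: 0D FA 0C 45.
Big-endian: lowest address holds the most-significant byte.
The bytes are already most-significant first: 0x0DFA0C45.
0x0DFA0C45 = 234490949.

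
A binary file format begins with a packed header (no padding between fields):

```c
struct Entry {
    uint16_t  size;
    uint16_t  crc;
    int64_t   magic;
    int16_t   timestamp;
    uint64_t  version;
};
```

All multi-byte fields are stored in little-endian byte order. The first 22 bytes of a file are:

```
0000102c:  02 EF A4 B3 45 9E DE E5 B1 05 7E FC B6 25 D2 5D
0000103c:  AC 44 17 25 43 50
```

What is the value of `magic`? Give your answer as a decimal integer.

-252758267462246843

`magic` follows `size` (2 B), `crc` (2 B), so it starts at offset 2 + 2 = 4 and occupies 8 bytes.
Bytes at offsets 4..11: 45 9E DE E5 B1 05 7E FC.
In little-endian order the low byte comes first in memory.
Reassemble most-significant byte first: FC 7E 05 B1 E5 DE 9E 45 → 0xFC7E05B1E5DE9E45.
Top bit is set, so as a signed 64-bit value this is 0xFC7E05B1E5DE9E45 − 2^64 = -252758267462246843.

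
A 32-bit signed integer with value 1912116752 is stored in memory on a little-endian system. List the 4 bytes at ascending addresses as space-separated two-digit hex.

1912116752 in hexadecimal, padded to 32 bits, is 0x71F89610.
Split into bytes (most-significant first): 71 F8 96 10.
In little-endian order the low byte comes first in memory.
So at ascending addresses the bytes are 10 96 F8 71.

10 96 F8 71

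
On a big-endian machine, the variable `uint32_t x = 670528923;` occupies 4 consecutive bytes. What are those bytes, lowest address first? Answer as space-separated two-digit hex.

670528923 in hexadecimal, padded to 32 bits, is 0x27F7759B.
Split into bytes (most-significant first): 27 F7 75 9B.
Big-endian stores the most-significant byte at the lowest address.
So the memory order matches the most-significant-first order: 27 F7 75 9B.

27 F7 75 9B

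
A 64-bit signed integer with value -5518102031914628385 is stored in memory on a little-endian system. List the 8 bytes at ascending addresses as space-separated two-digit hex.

DF 0A 5E 29 70 C3 6B B3

Two's complement of -5518102031914628385 in 64 bits: 5518102031914628385 = 0x4C943C8FD6A1F521; invert → 0xB36BC370295E0ADE; add 1 → 0xB36BC370295E0ADF.
Split into bytes (most-significant first): B3 6B C3 70 29 5E 0A DF.
Little-endian: lowest address holds the least-significant byte.
So at ascending addresses the bytes are DF 0A 5E 29 70 C3 6B B3.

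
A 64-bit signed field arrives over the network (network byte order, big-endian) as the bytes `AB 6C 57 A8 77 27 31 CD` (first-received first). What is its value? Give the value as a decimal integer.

In big-endian order the high byte comes first in memory.
The bytes are already most-significant first: 0xAB6C57A8772731CD.
Top bit is set, so as a signed 64-bit value this is 0xAB6C57A8772731CD − 2^64 = -6094399814673944115.

-6094399814673944115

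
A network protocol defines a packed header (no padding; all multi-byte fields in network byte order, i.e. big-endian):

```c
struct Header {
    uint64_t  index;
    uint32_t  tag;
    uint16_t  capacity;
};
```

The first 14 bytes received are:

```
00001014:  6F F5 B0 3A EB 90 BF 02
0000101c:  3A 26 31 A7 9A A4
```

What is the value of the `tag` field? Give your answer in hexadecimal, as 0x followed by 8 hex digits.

0x3A2631A7

`tag` follows `index` (8 bytes), so it starts at byte offset 8 and occupies 4 bytes.
Bytes at offsets 8..11: 3A 26 31 A7.
Big-endian stores the most-significant byte at the lowest address.
The bytes are already most-significant first: 0x3A2631A7.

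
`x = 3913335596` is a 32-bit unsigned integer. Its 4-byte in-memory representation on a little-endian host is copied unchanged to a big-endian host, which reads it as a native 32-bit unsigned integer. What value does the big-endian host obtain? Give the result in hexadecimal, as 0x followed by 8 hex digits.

3913335596 in 32-bit hexadecimal is 0xE940C32C.
Stored little-endian, the bytes at ascending addresses are 2C C3 40 E9.
Read back as big-endian, the last byte is least significant, giving 0x2CC340E9.

0x2CC340E9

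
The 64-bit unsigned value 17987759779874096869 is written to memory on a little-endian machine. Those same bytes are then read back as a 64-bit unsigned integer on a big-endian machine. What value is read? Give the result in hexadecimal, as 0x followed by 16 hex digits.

0xE5467470375CA1F9

17987759779874096869 in 64-bit hexadecimal is 0xF9A15C37707446E5.
Stored little-endian, the bytes at ascending addresses are E5 46 74 70 37 5C A1 F9.
Read back as big-endian, the last byte is least significant, giving 0xE5467470375CA1F9.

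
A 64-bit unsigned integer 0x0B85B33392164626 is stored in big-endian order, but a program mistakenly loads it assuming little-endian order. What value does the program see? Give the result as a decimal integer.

2757916638999446795

Stored big-endian, the bytes at ascending addresses are 0B 85 B3 33 92 16 46 26.
Read back as little-endian, the first byte is least significant, giving 0x2646169233B3850B.
0x2646169233B3850B = 2757916638999446795.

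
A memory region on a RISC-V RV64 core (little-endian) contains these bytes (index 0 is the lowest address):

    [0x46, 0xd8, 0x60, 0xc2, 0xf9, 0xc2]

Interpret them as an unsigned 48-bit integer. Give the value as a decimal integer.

Little-endian stores the least-significant byte at the lowest address.
Reassemble most-significant byte first: C2 F9 C2 60 D8 46 → 0xC2F9C260D846.
0xC2F9C260D846 = 214377963771974.

214377963771974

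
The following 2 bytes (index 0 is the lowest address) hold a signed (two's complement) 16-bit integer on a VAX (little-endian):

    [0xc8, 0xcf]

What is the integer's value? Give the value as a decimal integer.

-12344

Little-endian stores the least-significant byte at the lowest address.
Reassemble most-significant byte first: CF C8 → 0xCFC8.
Top bit is set, so as a signed 16-bit value this is 0xCFC8 − 2^16 = -12344.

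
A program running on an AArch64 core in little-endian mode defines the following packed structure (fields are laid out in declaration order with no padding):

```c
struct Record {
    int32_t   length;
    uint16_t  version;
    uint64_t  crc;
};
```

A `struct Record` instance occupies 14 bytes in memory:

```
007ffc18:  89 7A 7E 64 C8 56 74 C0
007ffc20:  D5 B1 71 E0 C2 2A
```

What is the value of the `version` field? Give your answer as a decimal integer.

22216

`version` follows `length` (4 bytes), so it starts at byte offset 4 and occupies 2 bytes.
Bytes at offsets 4..5: C8 56.
Little-endian: lowest address holds the least-significant byte.
Reassemble most-significant byte first: 56 C8 → 0x56C8.
0x56C8 = 22216.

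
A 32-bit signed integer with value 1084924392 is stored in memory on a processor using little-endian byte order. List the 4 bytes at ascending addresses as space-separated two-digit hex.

E8 A1 AA 40

1084924392 in hexadecimal, padded to 32 bits, is 0x40AAA1E8.
Split into bytes (most-significant first): 40 AA A1 E8.
In little-endian order the low byte comes first in memory.
So at ascending addresses the bytes are E8 A1 AA 40.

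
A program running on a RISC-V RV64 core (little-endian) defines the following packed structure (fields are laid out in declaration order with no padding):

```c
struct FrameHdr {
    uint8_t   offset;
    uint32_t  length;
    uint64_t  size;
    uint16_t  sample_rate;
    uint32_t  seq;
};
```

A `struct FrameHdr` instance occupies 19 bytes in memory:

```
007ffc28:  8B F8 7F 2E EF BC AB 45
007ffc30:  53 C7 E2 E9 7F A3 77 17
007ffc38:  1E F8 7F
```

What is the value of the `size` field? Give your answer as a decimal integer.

`size` follows `offset` (1 B), `length` (4 B), so it starts at offset 1 + 4 = 5 and occupies 8 bytes.
Bytes at offsets 5..12: BC AB 45 53 C7 E2 E9 7F.
Little-endian stores the least-significant byte at the lowest address.
Reassemble most-significant byte first: 7F E9 E2 C7 53 45 AB BC → 0x7FE9E2C75345ABBC.
0x7FE9E2C75345ABBC = 9217147458113874876.

9217147458113874876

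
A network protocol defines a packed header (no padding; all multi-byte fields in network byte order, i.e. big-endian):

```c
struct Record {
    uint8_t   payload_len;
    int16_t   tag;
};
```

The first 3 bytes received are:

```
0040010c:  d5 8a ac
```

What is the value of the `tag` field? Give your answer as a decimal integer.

`tag` follows `payload_len` (1 byte), so it starts at byte offset 1 and occupies 2 bytes.
Bytes at offsets 1..2: 8A AC.
Big-endian stores the most-significant byte at the lowest address.
The bytes are already most-significant first: 0x8AAC.
Top bit is set, so as a signed 16-bit value this is 0x8AAC − 2^16 = -30036.

-30036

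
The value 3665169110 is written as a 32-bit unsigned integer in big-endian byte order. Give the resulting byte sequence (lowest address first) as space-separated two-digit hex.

3665169110 in hexadecimal, padded to 32 bits, is 0xDA760AD6.
Split into bytes (most-significant first): DA 76 0A D6.
Big-endian stores the most-significant byte at the lowest address.
So the memory order matches the most-significant-first order: DA 76 0A D6.

DA 76 0A D6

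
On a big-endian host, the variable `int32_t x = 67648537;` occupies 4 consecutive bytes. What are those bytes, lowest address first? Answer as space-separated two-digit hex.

04 08 3C 19

67648537 in hexadecimal, padded to 32 bits, is 0x04083C19.
Split into bytes (most-significant first): 04 08 3C 19.
In big-endian order the high byte comes first in memory.
So the memory order matches the most-significant-first order: 04 08 3C 19.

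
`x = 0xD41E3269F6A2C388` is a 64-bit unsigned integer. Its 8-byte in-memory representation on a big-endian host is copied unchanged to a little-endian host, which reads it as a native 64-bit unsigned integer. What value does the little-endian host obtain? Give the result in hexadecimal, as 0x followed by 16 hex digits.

Stored big-endian, the bytes at ascending addresses are D4 1E 32 69 F6 A2 C3 88.
Read back as little-endian, the first byte is least significant, giving 0x88C3A2F669321ED4.

0x88C3A2F669321ED4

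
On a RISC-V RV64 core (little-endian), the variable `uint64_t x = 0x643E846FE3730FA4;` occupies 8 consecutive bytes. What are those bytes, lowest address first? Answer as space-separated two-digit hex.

A4 0F 73 E3 6F 84 3E 64

Split into bytes (most-significant first): 64 3E 84 6F E3 73 0F A4.
Little-endian: lowest address holds the least-significant byte.
So at ascending addresses the bytes are A4 0F 73 E3 6F 84 3E 64.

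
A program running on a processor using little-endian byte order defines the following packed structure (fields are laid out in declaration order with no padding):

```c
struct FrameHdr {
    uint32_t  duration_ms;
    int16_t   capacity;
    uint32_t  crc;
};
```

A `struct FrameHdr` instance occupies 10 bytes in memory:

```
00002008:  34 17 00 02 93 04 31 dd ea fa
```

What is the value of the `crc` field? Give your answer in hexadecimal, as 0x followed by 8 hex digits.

0xFAEADD31

`crc` follows `duration_ms` (4 B), `capacity` (2 B), so it starts at offset 4 + 2 = 6 and occupies 4 bytes.
Bytes at offsets 6..9: 31 DD EA FA.
In little-endian order the low byte comes first in memory.
Reassemble most-significant byte first: FA EA DD 31 → 0xFAEADD31.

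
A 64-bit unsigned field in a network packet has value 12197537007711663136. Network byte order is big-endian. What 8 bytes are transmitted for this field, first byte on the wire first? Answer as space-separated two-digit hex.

A9 46 5B 48 7F 55 B4 20

12197537007711663136 in hexadecimal, padded to 64 bits, is 0xA9465B487F55B420.
Split into bytes (most-significant first): A9 46 5B 48 7F 55 B4 20.
Big-endian: lowest address holds the most-significant byte.
So the memory order matches the most-significant-first order: A9 46 5B 48 7F 55 B4 20.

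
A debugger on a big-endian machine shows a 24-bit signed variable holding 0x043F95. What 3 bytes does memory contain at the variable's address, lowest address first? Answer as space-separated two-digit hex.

Split into bytes (most-significant first): 04 3F 95.
Big-endian: lowest address holds the most-significant byte.
So the memory order matches the most-significant-first order: 04 3F 95.

04 3F 95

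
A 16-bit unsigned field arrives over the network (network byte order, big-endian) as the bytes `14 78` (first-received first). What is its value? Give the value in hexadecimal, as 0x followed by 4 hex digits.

In big-endian order the high byte comes first in memory.
The bytes are already most-significant first: 0x1478.

0x1478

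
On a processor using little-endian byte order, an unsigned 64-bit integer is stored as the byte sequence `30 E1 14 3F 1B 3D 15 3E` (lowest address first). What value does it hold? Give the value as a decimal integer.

4473548992094200112

In little-endian order the low byte comes first in memory.
Reassemble most-significant byte first: 3E 15 3D 1B 3F 14 E1 30 → 0x3E153D1B3F14E130.
0x3E153D1B3F14E130 = 4473548992094200112.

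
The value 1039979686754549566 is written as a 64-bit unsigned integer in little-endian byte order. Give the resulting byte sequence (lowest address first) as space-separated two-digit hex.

3E 7F A0 DA 03 C0 6E 0E

1039979686754549566 in hexadecimal, padded to 64 bits, is 0x0E6EC003DAA07F3E.
Split into bytes (most-significant first): 0E 6E C0 03 DA A0 7F 3E.
In little-endian order the low byte comes first in memory.
So at ascending addresses the bytes are 3E 7F A0 DA 03 C0 6E 0E.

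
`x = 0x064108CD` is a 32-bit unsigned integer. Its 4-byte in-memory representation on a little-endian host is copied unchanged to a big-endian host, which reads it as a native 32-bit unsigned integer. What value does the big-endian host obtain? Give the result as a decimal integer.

Stored little-endian, the bytes at ascending addresses are CD 08 41 06.
Read back as big-endian, the last byte is least significant, giving 0xCD084106.
0xCD084106 = 3439870214.

3439870214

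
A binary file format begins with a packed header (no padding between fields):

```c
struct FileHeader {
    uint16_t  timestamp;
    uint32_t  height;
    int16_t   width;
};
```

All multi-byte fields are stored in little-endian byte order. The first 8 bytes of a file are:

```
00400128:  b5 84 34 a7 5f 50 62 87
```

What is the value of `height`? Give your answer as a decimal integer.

1348446004

`height` follows `timestamp` (2 bytes), so it starts at byte offset 2 and occupies 4 bytes.
Bytes at offsets 2..5: 34 A7 5F 50.
Little-endian stores the least-significant byte at the lowest address.
Reassemble most-significant byte first: 50 5F A7 34 → 0x505FA734.
0x505FA734 = 1348446004.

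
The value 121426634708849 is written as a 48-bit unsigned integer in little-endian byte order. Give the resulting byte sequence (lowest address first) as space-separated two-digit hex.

71 97 6D D7 6F 6E

121426634708849 in hexadecimal, padded to 48 bits, is 0x6E6FD76D9771.
Split into bytes (most-significant first): 6E 6F D7 6D 97 71.
In little-endian order the low byte comes first in memory.
So at ascending addresses the bytes are 71 97 6D D7 6F 6E.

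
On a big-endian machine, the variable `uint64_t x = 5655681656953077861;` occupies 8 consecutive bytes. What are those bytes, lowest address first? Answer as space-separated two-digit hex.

5655681656953077861 in hexadecimal, padded to 64 bits, is 0x4E7D04807D618065.
Split into bytes (most-significant first): 4E 7D 04 80 7D 61 80 65.
Big-endian stores the most-significant byte at the lowest address.
So the memory order matches the most-significant-first order: 4E 7D 04 80 7D 61 80 65.

4E 7D 04 80 7D 61 80 65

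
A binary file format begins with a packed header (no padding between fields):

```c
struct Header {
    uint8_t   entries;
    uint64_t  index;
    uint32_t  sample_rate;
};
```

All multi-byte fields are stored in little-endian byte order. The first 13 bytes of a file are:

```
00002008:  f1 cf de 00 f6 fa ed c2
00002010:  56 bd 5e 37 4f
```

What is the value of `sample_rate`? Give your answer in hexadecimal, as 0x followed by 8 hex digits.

0x4F375EBD

`sample_rate` follows `entries` (1 B), `index` (8 B), so it starts at offset 1 + 8 = 9 and occupies 4 bytes.
Bytes at offsets 9..12: BD 5E 37 4F.
Little-endian: lowest address holds the least-significant byte.
Reassemble most-significant byte first: 4F 37 5E BD → 0x4F375EBD.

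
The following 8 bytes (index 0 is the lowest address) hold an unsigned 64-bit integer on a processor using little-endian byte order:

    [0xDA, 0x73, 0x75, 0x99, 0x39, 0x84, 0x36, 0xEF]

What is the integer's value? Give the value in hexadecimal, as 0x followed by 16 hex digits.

0xEF368439997573DA

Little-endian stores the least-significant byte at the lowest address.
Reassemble most-significant byte first: EF 36 84 39 99 75 73 DA → 0xEF368439997573DA.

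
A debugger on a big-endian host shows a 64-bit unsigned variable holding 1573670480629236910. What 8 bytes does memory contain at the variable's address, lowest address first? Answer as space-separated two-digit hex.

1573670480629236910 in hexadecimal, padded to 64 bits, is 0x15D6CCF6E76C84AE.
Split into bytes (most-significant first): 15 D6 CC F6 E7 6C 84 AE.
In big-endian order the high byte comes first in memory.
So the memory order matches the most-significant-first order: 15 D6 CC F6 E7 6C 84 AE.

15 D6 CC F6 E7 6C 84 AE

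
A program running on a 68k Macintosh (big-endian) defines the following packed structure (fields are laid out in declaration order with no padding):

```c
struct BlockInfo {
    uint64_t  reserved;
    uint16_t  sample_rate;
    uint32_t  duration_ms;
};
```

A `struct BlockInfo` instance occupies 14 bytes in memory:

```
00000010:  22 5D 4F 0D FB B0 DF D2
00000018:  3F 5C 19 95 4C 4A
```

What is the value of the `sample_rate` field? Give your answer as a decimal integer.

`sample_rate` follows `reserved` (8 bytes), so it starts at byte offset 8 and occupies 2 bytes.
Bytes at offsets 8..9: 3F 5C.
Big-endian: lowest address holds the most-significant byte.
The bytes are already most-significant first: 0x3F5C.
0x3F5C = 16220.

16220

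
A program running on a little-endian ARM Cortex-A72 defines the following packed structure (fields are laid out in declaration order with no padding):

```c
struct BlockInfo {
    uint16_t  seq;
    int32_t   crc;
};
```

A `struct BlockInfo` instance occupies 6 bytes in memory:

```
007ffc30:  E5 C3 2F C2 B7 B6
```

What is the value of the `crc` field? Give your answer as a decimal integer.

`crc` follows `seq` (2 bytes), so it starts at byte offset 2 and occupies 4 bytes.
Bytes at offsets 2..5: 2F C2 B7 B6.
Little-endian stores the least-significant byte at the lowest address.
Reassemble most-significant byte first: B6 B7 C2 2F → 0xB6B7C22F.
Top bit is set, so as a signed 32-bit value this is 0xB6B7C22F − 2^32 = -1229471185.

-1229471185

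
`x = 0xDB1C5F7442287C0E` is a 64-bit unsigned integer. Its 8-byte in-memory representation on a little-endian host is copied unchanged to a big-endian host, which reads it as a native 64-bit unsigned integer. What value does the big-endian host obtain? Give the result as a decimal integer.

1043753479528455387

Stored little-endian, the bytes at ascending addresses are 0E 7C 28 42 74 5F 1C DB.
Read back as big-endian, the last byte is least significant, giving 0x0E7C2842745F1CDB.
0x0E7C2842745F1CDB = 1043753479528455387.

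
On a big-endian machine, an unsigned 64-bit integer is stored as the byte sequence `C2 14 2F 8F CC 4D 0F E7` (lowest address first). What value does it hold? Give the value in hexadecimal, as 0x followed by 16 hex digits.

0xC2142F8FCC4D0FE7

Big-endian: lowest address holds the most-significant byte.
The bytes are already most-significant first: 0xC2142F8FCC4D0FE7.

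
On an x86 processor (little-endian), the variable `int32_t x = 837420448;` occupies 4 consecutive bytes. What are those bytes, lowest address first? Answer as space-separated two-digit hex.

A0 05 EA 31

837420448 in hexadecimal, padded to 32 bits, is 0x31EA05A0.
Split into bytes (most-significant first): 31 EA 05 A0.
Little-endian stores the least-significant byte at the lowest address.
So at ascending addresses the bytes are A0 05 EA 31.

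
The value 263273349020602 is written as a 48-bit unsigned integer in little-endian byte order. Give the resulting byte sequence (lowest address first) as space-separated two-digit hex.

263273349020602 in hexadecimal, padded to 48 bits, is 0xEF721A727BBA.
Split into bytes (most-significant first): EF 72 1A 72 7B BA.
Little-endian: lowest address holds the least-significant byte.
So at ascending addresses the bytes are BA 7B 72 1A 72 EF.

BA 7B 72 1A 72 EF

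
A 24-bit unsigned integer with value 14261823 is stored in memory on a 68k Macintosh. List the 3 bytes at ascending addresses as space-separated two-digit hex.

14261823 in hexadecimal, padded to 24 bits, is 0xD99E3F.
Split into bytes (most-significant first): D9 9E 3F.
Big-endian stores the most-significant byte at the lowest address.
So the memory order matches the most-significant-first order: D9 9E 3F.

D9 9E 3F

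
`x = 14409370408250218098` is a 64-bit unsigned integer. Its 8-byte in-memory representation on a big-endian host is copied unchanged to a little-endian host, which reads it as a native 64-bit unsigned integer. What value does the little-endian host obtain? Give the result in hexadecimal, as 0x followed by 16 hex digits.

0x7296C7CC0A5EF8C7

14409370408250218098 in 64-bit hexadecimal is 0xC7F85E0ACCC79672.
Stored big-endian, the bytes at ascending addresses are C7 F8 5E 0A CC C7 96 72.
Read back as little-endian, the first byte is least significant, giving 0x7296C7CC0A5EF8C7.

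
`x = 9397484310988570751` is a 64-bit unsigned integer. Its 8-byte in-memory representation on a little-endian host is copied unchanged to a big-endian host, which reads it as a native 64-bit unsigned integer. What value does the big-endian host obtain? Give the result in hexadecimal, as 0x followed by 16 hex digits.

9397484310988570751 in 64-bit hexadecimal is 0x826A9230DAC7C07F.
Stored little-endian, the bytes at ascending addresses are 7F C0 C7 DA 30 92 6A 82.
Read back as big-endian, the last byte is least significant, giving 0x7FC0C7DA30926A82.

0x7FC0C7DA30926A82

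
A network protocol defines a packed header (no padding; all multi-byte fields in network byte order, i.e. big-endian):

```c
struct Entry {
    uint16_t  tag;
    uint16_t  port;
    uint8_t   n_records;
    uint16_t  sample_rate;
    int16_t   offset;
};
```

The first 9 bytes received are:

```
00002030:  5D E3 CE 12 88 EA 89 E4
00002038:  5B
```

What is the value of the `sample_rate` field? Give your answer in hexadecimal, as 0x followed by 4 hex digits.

0xEA89

`sample_rate` follows `tag` (2 B), `port` (2 B), `n_records` (1 B), so it starts at offset 2 + 2 + 1 = 5 and occupies 2 bytes.
Bytes at offsets 5..6: EA 89.
Big-endian: lowest address holds the most-significant byte.
The bytes are already most-significant first: 0xEA89.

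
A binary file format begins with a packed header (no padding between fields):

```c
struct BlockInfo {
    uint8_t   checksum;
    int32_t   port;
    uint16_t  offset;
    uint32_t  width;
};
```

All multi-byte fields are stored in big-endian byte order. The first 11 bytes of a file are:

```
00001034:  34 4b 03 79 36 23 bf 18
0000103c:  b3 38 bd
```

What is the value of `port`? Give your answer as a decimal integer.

`port` follows `checksum` (1 byte), so it starts at byte offset 1 and occupies 4 bytes.
Bytes at offsets 1..4: 4B 03 79 36.
Big-endian stores the most-significant byte at the lowest address.
The bytes are already most-significant first: 0x4B037936.
0x4B037936 = 1258518838.

1258518838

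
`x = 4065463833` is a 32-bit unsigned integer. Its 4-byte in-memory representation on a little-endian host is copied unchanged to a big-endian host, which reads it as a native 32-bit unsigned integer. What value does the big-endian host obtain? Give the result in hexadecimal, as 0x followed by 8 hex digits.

0x190E52F2

4065463833 in 32-bit hexadecimal is 0xF2520E19.
Stored little-endian, the bytes at ascending addresses are 19 0E 52 F2.
Read back as big-endian, the last byte is least significant, giving 0x190E52F2.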